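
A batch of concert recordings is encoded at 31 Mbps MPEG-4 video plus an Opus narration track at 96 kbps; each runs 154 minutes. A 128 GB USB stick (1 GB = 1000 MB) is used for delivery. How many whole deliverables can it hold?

3

154 min = 9240 s
Audio: 96 kbps = 0.096 Mbps.
Total bitrate: 31.096 Mbps.
Per item: 31.096 Mbps × 9240 s = 287,327 Mb = 35,916 MB.
Capacity: 128 GB = 1,024,000 Mb; 3.56 items → 3 complete.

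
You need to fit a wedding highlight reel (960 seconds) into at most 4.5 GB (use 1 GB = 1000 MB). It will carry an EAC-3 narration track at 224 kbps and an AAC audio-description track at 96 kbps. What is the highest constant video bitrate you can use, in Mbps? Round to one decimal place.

37.2 Mbps

Budget: 4.5 GB = 36000.0 Mb.
Total bitrate budget: 36000.0 Mb / 960 s = 37.500 Mbps.
Audio total: 224 + 96 = 320 kbps = 0.320 Mbps.
Video: 37.500 − 0.320 = 37.180 Mbps.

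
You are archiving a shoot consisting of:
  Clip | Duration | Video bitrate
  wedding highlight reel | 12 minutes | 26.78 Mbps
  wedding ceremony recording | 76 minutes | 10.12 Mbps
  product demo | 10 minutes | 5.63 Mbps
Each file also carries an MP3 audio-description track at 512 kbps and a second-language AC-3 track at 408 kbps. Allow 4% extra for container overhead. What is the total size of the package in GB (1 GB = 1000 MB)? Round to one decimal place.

Audio total: 512 + 408 = 920 kbps = 0.920 Mbps.
wedding highlight reel: 27.700 Mbps × 720 s × 1.04 = 20741.8 Mb
wedding ceremony recording: 11.040 Mbps × 4560 s × 1.04 = 52356.1 Mb
product demo: 6.550 Mbps × 600 s × 1.04 = 4087.2 Mb
Total: 77185.1 Mb = 9648.1 MB.
= 9.648 GB.

9.6 GB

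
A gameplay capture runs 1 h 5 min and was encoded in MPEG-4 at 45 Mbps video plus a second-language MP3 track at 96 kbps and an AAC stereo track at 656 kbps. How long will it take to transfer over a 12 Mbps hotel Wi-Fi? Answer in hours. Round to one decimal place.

4.1 hours

1 h 5 min = 65 min = 3900 s
Audio total: 96 + 656 = 752 kbps = 0.752 Mbps.
Total bitrate: 45.752 Mbps.
File: 45.752 Mbps × 3900 s = 178432.8 Mb.
At 12 Mbps: 178432.8 / 12 = 14869.4 s ≈ 4.13 hours.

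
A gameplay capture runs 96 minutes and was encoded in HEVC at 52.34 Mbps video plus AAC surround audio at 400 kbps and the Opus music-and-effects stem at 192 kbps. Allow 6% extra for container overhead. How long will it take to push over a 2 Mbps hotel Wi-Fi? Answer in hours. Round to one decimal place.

44.9 hours

96 min = 5760 s
Audio total: 400 + 192 = 592 kbps = 0.592 Mbps.
Total bitrate: 52.932 Mbps.
File: 52.932 Mbps × 5760 s = 304888.3 Mb.
With 6% container overhead: ×1.06. → 323181.6 Mb.
At 2 Mbps: 323181.6 / 2 = 161590.8 s ≈ 44.9 hours.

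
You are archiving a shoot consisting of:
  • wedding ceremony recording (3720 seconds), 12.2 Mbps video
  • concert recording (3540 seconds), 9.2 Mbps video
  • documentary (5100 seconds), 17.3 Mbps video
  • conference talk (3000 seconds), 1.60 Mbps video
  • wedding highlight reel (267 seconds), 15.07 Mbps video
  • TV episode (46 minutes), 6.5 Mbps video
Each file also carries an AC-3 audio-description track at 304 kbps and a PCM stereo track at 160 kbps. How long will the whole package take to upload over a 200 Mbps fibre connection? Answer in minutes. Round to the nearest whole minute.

Audio total: 304 + 160 = 464 kbps = 0.464 Mbps.
wedding ceremony recording: 12.664 Mbps × 3720 s = 47110.1 Mb
concert recording: 9.664 Mbps × 3540 s = 34210.6 Mb
documentary: 17.764 Mbps × 5100 s = 90596.4 Mb
conference talk: 2.064 Mbps × 3000 s = 6192.0 Mb
wedding highlight reel: 15.534 Mbps × 267 s = 4147.6 Mb
TV episode: 6.964 Mbps × 2760 s = 19220.6 Mb
Total: 201477.3 Mb = 25184.7 MB.
At 200 Mbps: 201477.3 / 200 = 1007 s ≈ 16.8 minutes.

17 minutes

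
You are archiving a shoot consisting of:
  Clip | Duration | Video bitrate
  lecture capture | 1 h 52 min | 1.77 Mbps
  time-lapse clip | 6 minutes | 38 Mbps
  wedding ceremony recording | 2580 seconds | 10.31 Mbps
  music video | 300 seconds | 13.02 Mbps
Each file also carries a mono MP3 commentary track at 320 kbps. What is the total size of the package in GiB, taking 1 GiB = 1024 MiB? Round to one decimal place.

Audio: 320 kbps = 0.320 Mbps.
lecture capture: 2.090 Mbps × 6720 s = 14044.8 Mb
time-lapse clip: 38.320 Mbps × 360 s = 13795.2 Mb
wedding ceremony recording: 10.630 Mbps × 2580 s = 27425.4 Mb
music video: 13.340 Mbps × 300 s = 4002.0 Mb
Total: 59267.4 Mb = 7408.4 MB.
= 6.900 GiB.

6.9 GiB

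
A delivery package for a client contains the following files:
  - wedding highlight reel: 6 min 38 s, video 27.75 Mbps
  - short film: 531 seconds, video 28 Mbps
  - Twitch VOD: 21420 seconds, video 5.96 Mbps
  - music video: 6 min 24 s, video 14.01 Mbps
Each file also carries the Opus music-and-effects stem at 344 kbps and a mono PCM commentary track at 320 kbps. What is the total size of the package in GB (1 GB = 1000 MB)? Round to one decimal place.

Audio total: 344 + 320 = 664 kbps = 0.664 Mbps.
wedding highlight reel: 28.414 Mbps × 398 s = 11308.8 Mb
short film: 28.664 Mbps × 531 s = 15220.6 Mb
Twitch VOD: 6.624 Mbps × 21420 s = 141886.1 Mb
music video: 14.674 Mbps × 384 s = 5634.8 Mb
Total: 174050.3 Mb = 21756.3 MB.
= 21.76 GB.

21.8 GB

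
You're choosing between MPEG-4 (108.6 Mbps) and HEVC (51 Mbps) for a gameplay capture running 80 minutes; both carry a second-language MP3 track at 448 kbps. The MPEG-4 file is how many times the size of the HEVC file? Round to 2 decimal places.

80 min = 4800 s
Audio: 448 kbps = 0.448 Mbps.
MPEG-4: 109.048 Mbps × 4800 s = 523430.4 Mb = 65.429 GB.
HEVC: 51.448 Mbps × 4800 s = 246950.4 Mb = 30.869 GB.
Ratio: 65.429 / 30.869 = 2.120.

2.12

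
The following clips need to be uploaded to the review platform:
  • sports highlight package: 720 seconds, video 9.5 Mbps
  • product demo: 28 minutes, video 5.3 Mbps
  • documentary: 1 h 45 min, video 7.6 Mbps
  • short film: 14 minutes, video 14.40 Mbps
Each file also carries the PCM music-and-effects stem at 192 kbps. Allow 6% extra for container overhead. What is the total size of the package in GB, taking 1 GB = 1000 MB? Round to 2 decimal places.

10.28 GB

Audio: 192 kbps = 0.192 Mbps.
sports highlight package: 9.692 Mbps × 720 s × 1.06 = 7396.9 Mb
product demo: 5.492 Mbps × 1680 s × 1.06 = 9780.2 Mb
documentary: 7.792 Mbps × 6300 s × 1.06 = 52035.0 Mb
short film: 14.592 Mbps × 840 s × 1.06 = 12992.7 Mb
Total: 82204.8 Mb = 10275.6 MB.
= 10.28 GB.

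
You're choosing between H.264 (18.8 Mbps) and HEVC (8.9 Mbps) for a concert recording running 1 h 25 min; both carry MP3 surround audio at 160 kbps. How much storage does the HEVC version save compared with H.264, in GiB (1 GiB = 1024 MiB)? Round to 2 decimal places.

1 h 25 min = 85 min = 5100 s
Audio: 160 kbps = 0.160 Mbps.
H.264: 18.960 Mbps × 5100 s = 96696.0 Mb = 11.257 GiB.
HEVC: 9.060 Mbps × 5100 s = 46206.0 Mb = 5.379 GiB.
Saving: 11.257 − 5.379 = 5.878 GiB.

5.88 GiB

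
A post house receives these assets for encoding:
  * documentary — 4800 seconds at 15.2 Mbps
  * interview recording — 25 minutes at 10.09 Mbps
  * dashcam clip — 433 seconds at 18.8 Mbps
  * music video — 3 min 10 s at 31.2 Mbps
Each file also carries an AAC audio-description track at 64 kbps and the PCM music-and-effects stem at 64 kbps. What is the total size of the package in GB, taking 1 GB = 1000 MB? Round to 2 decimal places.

Audio total: 64 + 64 = 128 kbps = 0.128 Mbps.
documentary: 15.328 Mbps × 4800 s = 73574.4 Mb
interview recording: 10.218 Mbps × 1500 s = 15327.0 Mb
dashcam clip: 18.928 Mbps × 433 s = 8195.8 Mb
music video: 31.328 Mbps × 190 s = 5952.3 Mb
Total: 103049.5 Mb = 12881.2 MB.
= 12.88 GB.

12.88 GB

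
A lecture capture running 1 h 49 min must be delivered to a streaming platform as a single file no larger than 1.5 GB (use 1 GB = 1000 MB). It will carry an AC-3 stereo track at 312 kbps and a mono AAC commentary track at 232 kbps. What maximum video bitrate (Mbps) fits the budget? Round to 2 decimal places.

Budget: 1.5 GB = 12000.0 Mb.
1 h 49 min = 109 min = 6540 s
Total bitrate budget: 12000.0 Mb / 6540 s = 1.835 Mbps.
Audio total: 312 + 232 = 544 kbps = 0.544 Mbps.
Video: 1.835 − 0.544 = 1.291 Mbps.

1.29 Mbps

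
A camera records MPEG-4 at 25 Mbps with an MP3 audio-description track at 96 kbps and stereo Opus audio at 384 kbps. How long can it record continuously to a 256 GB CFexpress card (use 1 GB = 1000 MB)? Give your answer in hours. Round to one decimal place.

Audio total: 96 + 384 = 480 kbps = 0.480 Mbps.
Total bitrate: 25 + 0.480 = 25.480 Mbps.
Capacity: 256 GB = 2,048,000 Mb.
Recording time: 2,048,000 / 25.480 = 80,377 s ≈ 22.3 hours.

22.3 hours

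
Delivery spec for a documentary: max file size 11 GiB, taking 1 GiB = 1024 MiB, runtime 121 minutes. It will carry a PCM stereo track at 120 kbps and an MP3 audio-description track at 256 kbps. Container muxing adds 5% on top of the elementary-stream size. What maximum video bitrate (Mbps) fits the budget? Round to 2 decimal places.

12.02 Mbps

Budget: 11 GiB = 94489.3 Mb.
Stream payload after overhead: 94489.3 / 1.05 = 89989.8 Mb.
121 min = 7260 s
Total bitrate budget: 89989.8 Mb / 7260 s = 12.395 Mbps.
Audio total: 120 + 256 = 376 kbps = 0.376 Mbps.
Video: 12.395 − 0.376 = 12.019 Mbps.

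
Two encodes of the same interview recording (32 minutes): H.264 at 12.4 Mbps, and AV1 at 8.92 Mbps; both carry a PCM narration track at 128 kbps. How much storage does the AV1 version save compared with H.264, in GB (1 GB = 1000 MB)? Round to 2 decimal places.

32 min = 1920 s
Audio: 128 kbps = 0.128 Mbps.
H.264: 12.528 Mbps × 1920 s = 24053.8 Mb = 3.007 GB.
AV1: 9.048 Mbps × 1920 s = 17372.2 Mb = 2.172 GB.
Saving: 3.007 − 2.172 = 0.835 GB.

0.84 GB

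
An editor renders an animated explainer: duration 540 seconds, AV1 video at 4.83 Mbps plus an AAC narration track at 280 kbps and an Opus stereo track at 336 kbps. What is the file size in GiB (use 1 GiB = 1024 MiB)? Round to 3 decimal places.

Audio total: 280 + 336 = 616 kbps = 0.616 Mbps.
Total bitrate: 4.83 + 0.616 = 5.446 Mbps.
Stream data: 5.446 Mbps × 540 s = 2940.8 Mb.
2,941 Mb = 367,605,000 bytes ÷ 1,073,741,824 = 0.3424 GiB.

0.342 GiB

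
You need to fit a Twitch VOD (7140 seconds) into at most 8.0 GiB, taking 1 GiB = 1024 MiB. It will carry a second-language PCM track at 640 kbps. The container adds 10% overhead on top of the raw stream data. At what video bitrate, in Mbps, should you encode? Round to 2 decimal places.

Budget: 8.0 GiB = 68719.5 Mb.
Stream payload after overhead: 68719.5 / 1.10 = 62472.3 Mb.
Total bitrate budget: 62472.3 Mb / 7140 s = 8.750 Mbps.
Audio: 640 kbps = 0.640 Mbps.
Video: 8.750 − 0.640 = 8.110 Mbps.

8.11 Mbps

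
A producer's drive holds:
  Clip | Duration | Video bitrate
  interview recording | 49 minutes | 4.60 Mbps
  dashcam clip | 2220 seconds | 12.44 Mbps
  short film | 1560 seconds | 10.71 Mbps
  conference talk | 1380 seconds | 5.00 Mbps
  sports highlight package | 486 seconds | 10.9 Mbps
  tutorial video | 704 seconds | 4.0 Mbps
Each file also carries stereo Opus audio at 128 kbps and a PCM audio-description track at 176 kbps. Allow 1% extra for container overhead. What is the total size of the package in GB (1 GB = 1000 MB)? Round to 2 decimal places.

9.56 GB

Audio total: 128 + 176 = 304 kbps = 0.304 Mbps.
interview recording: 4.904 Mbps × 2940 s × 1.01 = 14561.9 Mb
dashcam clip: 12.744 Mbps × 2220 s × 1.01 = 28574.6 Mb
short film: 11.014 Mbps × 1560 s × 1.01 = 17353.7 Mb
conference talk: 5.304 Mbps × 1380 s × 1.01 = 7392.7 Mb
sports highlight package: 11.204 Mbps × 486 s × 1.01 = 5499.6 Mb
tutorial video: 4.304 Mbps × 704 s × 1.01 = 3060.3 Mb
Total: 76442.8 Mb = 9555.4 MB.
= 9.555 GB.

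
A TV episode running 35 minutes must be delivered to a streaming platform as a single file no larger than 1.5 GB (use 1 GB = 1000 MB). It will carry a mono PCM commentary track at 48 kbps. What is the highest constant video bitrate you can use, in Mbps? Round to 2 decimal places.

5.67 Mbps

Budget: 1.5 GB = 12000.0 Mb.
35 min = 2100 s
Total bitrate budget: 12000.0 Mb / 2100 s = 5.714 Mbps.
Audio: 48 kbps = 0.048 Mbps.
Video: 5.714 − 0.048 = 5.666 Mbps.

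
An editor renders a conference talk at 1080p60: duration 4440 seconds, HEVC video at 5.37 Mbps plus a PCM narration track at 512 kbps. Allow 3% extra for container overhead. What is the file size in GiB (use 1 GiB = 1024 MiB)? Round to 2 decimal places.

3.13 GiB

Audio: 512 kbps = 0.512 Mbps.
Total bitrate: 5.37 + 0.512 = 5.882 Mbps.
Stream data: 5.882 Mbps × 4440 s = 26116.1 Mb.
With 3% container overhead: ×1.03.
26,900 Mb = 3,362,445,300 bytes ÷ 1,073,741,824 = 3.132 GiB.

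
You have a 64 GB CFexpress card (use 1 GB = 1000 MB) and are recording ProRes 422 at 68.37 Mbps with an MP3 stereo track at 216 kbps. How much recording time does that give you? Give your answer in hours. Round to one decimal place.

Audio: 216 kbps = 0.216 Mbps.
Total bitrate: 68.37 + 0.216 = 68.586 Mbps.
Capacity: 64 GB = 512,000 Mb.
Recording time: 512,000 / 68.586 = 7,465 s ≈ 2.07 hours.

2.1 hours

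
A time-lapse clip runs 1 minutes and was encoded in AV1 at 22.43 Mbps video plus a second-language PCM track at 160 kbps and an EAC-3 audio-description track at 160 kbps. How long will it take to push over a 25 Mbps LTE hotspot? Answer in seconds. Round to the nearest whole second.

55 seconds

Audio total: 160 + 160 = 320 kbps = 0.320 Mbps.
Total bitrate: 22.750 Mbps.
File: 22.750 Mbps × 60 s = 1365.0 Mb.
At 25 Mbps: 1365.0 / 25 = 54.6 s ≈ 54.6 seconds.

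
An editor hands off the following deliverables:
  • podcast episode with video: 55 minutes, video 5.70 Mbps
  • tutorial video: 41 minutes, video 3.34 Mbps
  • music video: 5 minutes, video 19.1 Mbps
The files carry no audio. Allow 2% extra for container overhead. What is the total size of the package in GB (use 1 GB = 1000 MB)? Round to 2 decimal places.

4.18 GB

podcast episode with video: 5.700 Mbps × 3300 s × 1.02 = 19186.2 Mb
tutorial video: 3.340 Mbps × 2460 s × 1.02 = 8380.7 Mb
music video: 19.100 Mbps × 300 s × 1.02 = 5844.6 Mb
Total: 33411.5 Mb = 4176.4 MB.
= 4.176 GB.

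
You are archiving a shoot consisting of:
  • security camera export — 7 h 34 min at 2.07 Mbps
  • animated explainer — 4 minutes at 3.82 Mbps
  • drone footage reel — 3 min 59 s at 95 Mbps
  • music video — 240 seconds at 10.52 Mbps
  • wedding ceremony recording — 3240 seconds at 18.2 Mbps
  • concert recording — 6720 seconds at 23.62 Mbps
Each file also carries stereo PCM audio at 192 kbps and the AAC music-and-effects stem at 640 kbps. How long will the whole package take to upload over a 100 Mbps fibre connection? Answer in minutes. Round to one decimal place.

55.3 minutes

Audio total: 192 + 640 = 832 kbps = 0.832 Mbps.
security camera export: 2.902 Mbps × 27240 s = 79050.5 Mb
animated explainer: 4.652 Mbps × 240 s = 1116.5 Mb
drone footage reel: 95.832 Mbps × 239 s = 22903.8 Mb
music video: 11.352 Mbps × 240 s = 2724.5 Mb
wedding ceremony recording: 19.032 Mbps × 3240 s = 61663.7 Mb
concert recording: 24.452 Mbps × 6720 s = 164317.4 Mb
Total: 331776.4 Mb = 41472.1 MB.
At 100 Mbps: 331776.4 / 100 = 3318 s ≈ 55.3 minutes.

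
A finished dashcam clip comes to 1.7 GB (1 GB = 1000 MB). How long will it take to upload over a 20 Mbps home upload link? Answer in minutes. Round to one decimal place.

11.3 minutes

File: 1.7 GB = 13600.0 Mb.
At 20 Mbps: 13600.0 / 20 = 680.0 s ≈ 11.3 minutes.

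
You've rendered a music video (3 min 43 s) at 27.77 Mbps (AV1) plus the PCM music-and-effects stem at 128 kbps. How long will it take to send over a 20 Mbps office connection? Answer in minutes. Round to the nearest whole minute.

5 minutes

3 min 43 s = 223 s
Audio: 128 kbps = 0.128 Mbps.
Total bitrate: 27.898 Mbps.
File: 27.898 Mbps × 223 s = 6221.3 Mb.
At 20 Mbps: 6221.3 / 20 = 311.1 s ≈ 5.18 minutes.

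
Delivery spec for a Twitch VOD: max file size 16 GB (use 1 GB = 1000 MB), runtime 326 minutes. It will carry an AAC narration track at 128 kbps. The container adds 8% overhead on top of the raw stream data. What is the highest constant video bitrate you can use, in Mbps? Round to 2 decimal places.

5.93 Mbps

Budget: 16 GB = 128000.0 Mb.
Stream payload after overhead: 128000.0 / 1.08 = 118518.5 Mb.
326 min = 19560 s
Total bitrate budget: 118518.5 Mb / 19560 s = 6.059 Mbps.
Audio: 128 kbps = 0.128 Mbps.
Video: 6.059 − 0.128 = 5.931 Mbps.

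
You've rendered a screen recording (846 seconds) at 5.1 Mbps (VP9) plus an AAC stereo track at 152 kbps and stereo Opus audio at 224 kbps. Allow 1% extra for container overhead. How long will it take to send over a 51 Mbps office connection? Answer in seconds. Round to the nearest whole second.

92 seconds

Audio total: 152 + 224 = 376 kbps = 0.376 Mbps.
Total bitrate: 5.476 Mbps.
File: 5.476 Mbps × 846 s = 4632.7 Mb.
With 1% container overhead: ×1.01. → 4679.0 Mb.
At 51 Mbps: 4679.0 / 51 = 91.7 s ≈ 91.7 seconds.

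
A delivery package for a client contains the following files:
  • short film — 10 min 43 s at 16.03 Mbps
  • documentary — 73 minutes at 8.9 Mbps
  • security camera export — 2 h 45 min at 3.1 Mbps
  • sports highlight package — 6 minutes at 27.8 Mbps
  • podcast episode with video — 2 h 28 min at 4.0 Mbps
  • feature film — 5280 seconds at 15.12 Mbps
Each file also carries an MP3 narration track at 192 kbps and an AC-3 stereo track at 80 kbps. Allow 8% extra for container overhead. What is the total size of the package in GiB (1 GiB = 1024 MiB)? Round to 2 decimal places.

Audio total: 192 + 80 = 272 kbps = 0.272 Mbps.
short film: 16.302 Mbps × 643 s × 1.08 = 11320.8 Mb
documentary: 9.172 Mbps × 4380 s × 1.08 = 43387.2 Mb
security camera export: 3.372 Mbps × 9900 s × 1.08 = 36053.4 Mb
sports highlight package: 28.072 Mbps × 360 s × 1.08 = 10914.4 Mb
podcast episode with video: 4.272 Mbps × 8880 s × 1.08 = 40970.2 Mb
feature film: 15.392 Mbps × 5280 s × 1.08 = 87771.3 Mb
Total: 230417.3 Mb = 28802.2 MB.
= 26.82 GiB.

26.82 GiB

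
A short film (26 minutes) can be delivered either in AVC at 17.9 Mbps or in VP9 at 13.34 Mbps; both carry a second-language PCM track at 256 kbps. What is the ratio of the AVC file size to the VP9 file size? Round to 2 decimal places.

26 min = 1560 s
Audio: 256 kbps = 0.256 Mbps.
AVC: 18.156 Mbps × 1560 s = 28323.4 Mb = 3.297 GiB.
VP9: 13.596 Mbps × 1560 s = 21209.8 Mb = 2.469 GiB.
Ratio: 3.297 / 2.469 = 1.335.

1.34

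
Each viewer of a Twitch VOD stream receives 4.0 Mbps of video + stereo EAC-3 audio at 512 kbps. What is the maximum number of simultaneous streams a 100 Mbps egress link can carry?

Audio: 512 kbps = 0.512 Mbps.
Per-viewer media rate: 4.512 Mbps.
100 Mbps = 100.0 Mbps; 100.0 / 4.512 = 22.16 → 22 viewers.

22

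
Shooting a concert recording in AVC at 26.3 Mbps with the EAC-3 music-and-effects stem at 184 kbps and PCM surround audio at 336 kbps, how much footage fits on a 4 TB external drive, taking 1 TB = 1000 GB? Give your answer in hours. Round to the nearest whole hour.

Audio total: 184 + 336 = 520 kbps = 0.520 Mbps.
Total bitrate: 26.3 + 0.520 = 26.820 Mbps.
Capacity: 4 TB = 32,000,000 Mb.
Recording time: 32,000,000 / 26.820 = 1,193,139 s ≈ 331 hours.

331 hours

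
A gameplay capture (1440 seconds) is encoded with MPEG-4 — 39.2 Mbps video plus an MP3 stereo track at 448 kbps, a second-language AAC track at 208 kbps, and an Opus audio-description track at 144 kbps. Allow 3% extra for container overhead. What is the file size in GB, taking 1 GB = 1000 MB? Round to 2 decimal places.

7.42 GB

Audio total: 448 + 208 + 144 = 800 kbps = 0.800 Mbps.
Total bitrate: 39.2 + 0.800 = 40.000 Mbps.
Stream data: 40.000 Mbps × 1440 s = 57600.0 Mb.
With 3% container overhead: ×1.03.
59,328 Mb ÷ 8 = 7,416 MB → 7.416 GB.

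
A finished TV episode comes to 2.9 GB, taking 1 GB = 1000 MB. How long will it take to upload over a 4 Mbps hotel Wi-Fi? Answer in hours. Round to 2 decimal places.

1.61 hours

File: 2.9 GB = 23200.0 Mb.
At 4 Mbps: 23200.0 / 4 = 5800.0 s ≈ 1.61 hours.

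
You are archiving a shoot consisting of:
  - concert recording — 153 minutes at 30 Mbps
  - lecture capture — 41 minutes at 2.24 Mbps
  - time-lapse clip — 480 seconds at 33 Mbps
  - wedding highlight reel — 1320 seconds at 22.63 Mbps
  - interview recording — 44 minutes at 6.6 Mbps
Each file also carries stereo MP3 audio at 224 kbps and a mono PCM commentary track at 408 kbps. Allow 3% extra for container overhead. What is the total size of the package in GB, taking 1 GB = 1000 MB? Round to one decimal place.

45.6 GB

Audio total: 224 + 408 = 632 kbps = 0.632 Mbps.
concert recording: 30.632 Mbps × 9180 s × 1.03 = 289637.8 Mb
lecture capture: 2.872 Mbps × 2460 s × 1.03 = 7277.1 Mb
time-lapse clip: 33.632 Mbps × 480 s × 1.03 = 16627.7 Mb
wedding highlight reel: 23.262 Mbps × 1320 s × 1.03 = 31627.0 Mb
interview recording: 7.232 Mbps × 2640 s × 1.03 = 19665.3 Mb
Total: 364834.8 Mb = 45604.4 MB.
= 45.60 GB.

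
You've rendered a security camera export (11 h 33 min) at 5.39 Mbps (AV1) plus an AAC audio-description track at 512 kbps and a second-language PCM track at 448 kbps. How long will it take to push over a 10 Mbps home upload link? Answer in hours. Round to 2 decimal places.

7.33 hours

11 h 33 min = 693 min = 41580 s
Audio total: 512 + 448 = 960 kbps = 0.960 Mbps.
Total bitrate: 6.350 Mbps.
File: 6.350 Mbps × 41580 s = 264033.0 Mb.
At 10 Mbps: 264033.0 / 10 = 26403.3 s ≈ 7.33 hours.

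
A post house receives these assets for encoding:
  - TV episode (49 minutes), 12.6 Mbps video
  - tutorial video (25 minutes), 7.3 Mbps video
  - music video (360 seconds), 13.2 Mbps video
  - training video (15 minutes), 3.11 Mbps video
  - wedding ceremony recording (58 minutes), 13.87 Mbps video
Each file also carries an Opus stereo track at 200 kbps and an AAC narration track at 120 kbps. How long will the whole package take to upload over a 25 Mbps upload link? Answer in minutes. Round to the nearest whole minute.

71 minutes

Audio total: 200 + 120 = 320 kbps = 0.320 Mbps.
TV episode: 12.920 Mbps × 2940 s = 37984.8 Mb
tutorial video: 7.620 Mbps × 1500 s = 11430.0 Mb
music video: 13.520 Mbps × 360 s = 4867.2 Mb
training video: 3.430 Mbps × 900 s = 3087.0 Mb
wedding ceremony recording: 14.190 Mbps × 3480 s = 49381.2 Mb
Total: 106750.2 Mb = 13343.8 MB.
At 25 Mbps: 106750.2 / 25 = 4270 s ≈ 71.2 minutes.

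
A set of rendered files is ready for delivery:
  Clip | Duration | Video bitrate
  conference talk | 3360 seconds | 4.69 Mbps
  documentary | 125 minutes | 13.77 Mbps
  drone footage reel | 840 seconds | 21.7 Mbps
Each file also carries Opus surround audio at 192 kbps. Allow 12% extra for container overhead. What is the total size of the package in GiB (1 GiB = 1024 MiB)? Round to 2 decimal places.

Audio: 192 kbps = 0.192 Mbps.
conference talk: 4.882 Mbps × 3360 s × 1.12 = 18371.9 Mb
documentary: 13.962 Mbps × 7500 s × 1.12 = 117280.8 Mb
drone footage reel: 21.892 Mbps × 840 s × 1.12 = 20596.0 Mb
Total: 156248.7 Mb = 19531.1 MB.
= 18.19 GiB.

18.19 GiB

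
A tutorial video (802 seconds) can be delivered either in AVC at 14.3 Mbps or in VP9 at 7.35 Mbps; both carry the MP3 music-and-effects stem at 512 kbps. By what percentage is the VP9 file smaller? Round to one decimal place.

Audio: 512 kbps = 0.512 Mbps.
AVC: 14.812 Mbps × 802 s = 11879.2 Mb = 1.485 GB.
VP9: 7.862 Mbps × 802 s = 6305.3 Mb = 0.788 GB.
Reduction: (1 − 0.788/1.485) × 100 = 46.92%.

46.9%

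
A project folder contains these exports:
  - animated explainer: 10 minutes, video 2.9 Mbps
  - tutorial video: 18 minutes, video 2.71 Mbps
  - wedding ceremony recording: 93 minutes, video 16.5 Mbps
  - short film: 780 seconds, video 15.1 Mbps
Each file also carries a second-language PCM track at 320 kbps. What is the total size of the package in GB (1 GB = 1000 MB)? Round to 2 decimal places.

Audio: 320 kbps = 0.320 Mbps.
animated explainer: 3.220 Mbps × 600 s = 1932.0 Mb
tutorial video: 3.030 Mbps × 1080 s = 3272.4 Mb
wedding ceremony recording: 16.820 Mbps × 5580 s = 93855.6 Mb
short film: 15.420 Mbps × 780 s = 12027.6 Mb
Total: 111087.6 Mb = 13886.0 MB.
= 13.89 GB.

13.89 GB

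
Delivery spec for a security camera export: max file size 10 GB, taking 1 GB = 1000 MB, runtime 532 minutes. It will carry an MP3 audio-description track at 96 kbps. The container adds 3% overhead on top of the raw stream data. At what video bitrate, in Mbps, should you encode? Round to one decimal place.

2.3 Mbps

Budget: 10 GB = 80000.0 Mb.
Stream payload after overhead: 80000.0 / 1.03 = 77669.9 Mb.
532 min = 31920 s
Total bitrate budget: 77669.9 Mb / 31920 s = 2.433 Mbps.
Audio: 96 kbps = 0.096 Mbps.
Video: 2.433 − 0.096 = 2.337 Mbps.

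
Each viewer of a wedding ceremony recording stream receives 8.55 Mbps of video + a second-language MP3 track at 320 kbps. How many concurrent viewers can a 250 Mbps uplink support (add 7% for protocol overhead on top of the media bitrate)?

26

Audio: 320 kbps = 0.320 Mbps.
Per-viewer media rate: 8.870 Mbps.
On the wire with 7% overhead: 9.491 Mbps.
250 Mbps = 250.0 Mbps; 250.0 / 9.491 = 26.34 → 26 viewers.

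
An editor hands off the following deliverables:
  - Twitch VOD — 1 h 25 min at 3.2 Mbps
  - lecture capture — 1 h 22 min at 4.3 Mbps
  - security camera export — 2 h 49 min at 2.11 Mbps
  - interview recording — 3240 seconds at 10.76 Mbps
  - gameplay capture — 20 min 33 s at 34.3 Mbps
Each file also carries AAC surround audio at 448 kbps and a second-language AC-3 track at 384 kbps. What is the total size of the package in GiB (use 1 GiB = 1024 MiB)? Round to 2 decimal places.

Audio total: 448 + 384 = 832 kbps = 0.832 Mbps.
Twitch VOD: 4.032 Mbps × 5100 s = 20563.2 Mb
lecture capture: 5.132 Mbps × 4920 s = 25249.4 Mb
security camera export: 2.942 Mbps × 10140 s = 29831.9 Mb
interview recording: 11.592 Mbps × 3240 s = 37558.1 Mb
gameplay capture: 35.132 Mbps × 1233 s = 43317.8 Mb
Total: 156520.4 Mb = 19565.0 MB.
= 18.22 GiB.

18.22 GiB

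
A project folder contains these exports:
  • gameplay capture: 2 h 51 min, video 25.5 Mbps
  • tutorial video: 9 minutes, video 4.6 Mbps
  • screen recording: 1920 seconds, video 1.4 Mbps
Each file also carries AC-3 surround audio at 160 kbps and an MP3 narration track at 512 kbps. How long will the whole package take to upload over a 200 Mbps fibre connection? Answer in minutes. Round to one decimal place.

Audio total: 160 + 512 = 672 kbps = 0.672 Mbps.
gameplay capture: 26.172 Mbps × 10260 s = 268524.7 Mb
tutorial video: 5.272 Mbps × 540 s = 2846.9 Mb
screen recording: 2.072 Mbps × 1920 s = 3978.2 Mb
Total: 275349.8 Mb = 34418.7 MB.
At 200 Mbps: 275349.8 / 200 = 1377 s ≈ 22.9 minutes.

22.9 minutes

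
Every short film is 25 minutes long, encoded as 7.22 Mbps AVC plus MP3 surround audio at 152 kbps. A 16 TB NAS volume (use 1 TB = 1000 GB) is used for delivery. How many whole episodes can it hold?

11575

25 min = 1500 s
Audio: 152 kbps = 0.152 Mbps.
Total bitrate: 7.372 Mbps.
Per item: 7.372 Mbps × 1500 s = 11,058 Mb = 1,382 MB.
Capacity: 16 TB = 128,000,000 Mb; 11575.33 items → 11575 complete.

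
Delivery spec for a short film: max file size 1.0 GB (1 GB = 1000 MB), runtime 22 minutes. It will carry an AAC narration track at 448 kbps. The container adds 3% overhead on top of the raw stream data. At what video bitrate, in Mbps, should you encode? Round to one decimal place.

Budget: 1.0 GB = 8000.0 Mb.
Stream payload after overhead: 8000.0 / 1.03 = 7767.0 Mb.
22 min = 1320 s
Total bitrate budget: 7767.0 Mb / 1320 s = 5.884 Mbps.
Audio: 448 kbps = 0.448 Mbps.
Video: 5.884 − 0.448 = 5.436 Mbps.

5.4 Mbps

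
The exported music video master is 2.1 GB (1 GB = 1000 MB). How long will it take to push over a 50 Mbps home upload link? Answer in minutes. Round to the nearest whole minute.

File: 2.1 GB = 16800.0 Mb.
At 50 Mbps: 16800.0 / 50 = 336.0 s ≈ 5.6 minutes.

6 minutes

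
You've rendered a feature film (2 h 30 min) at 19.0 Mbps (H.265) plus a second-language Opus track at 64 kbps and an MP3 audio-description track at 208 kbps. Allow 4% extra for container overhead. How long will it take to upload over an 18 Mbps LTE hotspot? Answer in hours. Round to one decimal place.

2.8 hours

2 h 30 min = 150 min = 9000 s
Audio total: 64 + 208 = 272 kbps = 0.272 Mbps.
Total bitrate: 19.272 Mbps.
File: 19.272 Mbps × 9000 s = 173448.0 Mb.
With 4% container overhead: ×1.04. → 180385.9 Mb.
At 18 Mbps: 180385.9 / 18 = 10021.4 s ≈ 2.78 hours.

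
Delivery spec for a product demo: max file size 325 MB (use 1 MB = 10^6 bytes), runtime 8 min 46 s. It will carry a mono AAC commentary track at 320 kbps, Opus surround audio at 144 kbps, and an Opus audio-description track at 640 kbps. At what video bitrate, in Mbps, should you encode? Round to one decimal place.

3.8 Mbps

Budget: 325 MB = 2600.0 Mb.
8 min 46 s = 526 s
Total bitrate budget: 2600.0 Mb / 526 s = 4.943 Mbps.
Audio total: 320 + 144 + 640 = 1104 kbps = 1.104 Mbps.
Video: 4.943 − 1.104 = 3.839 Mbps.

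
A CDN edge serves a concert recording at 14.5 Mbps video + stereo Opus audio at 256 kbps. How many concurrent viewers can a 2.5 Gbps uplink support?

169

Audio: 256 kbps = 0.256 Mbps.
Per-viewer media rate: 14.756 Mbps.
2.5 Gbps = 2,500 Mbps; 2,500 / 14.756 = 169.42 → 169 viewers.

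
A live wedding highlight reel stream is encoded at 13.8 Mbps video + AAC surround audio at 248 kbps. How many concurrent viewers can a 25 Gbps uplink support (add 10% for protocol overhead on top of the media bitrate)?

Audio: 248 kbps = 0.248 Mbps.
Per-viewer media rate: 14.048 Mbps.
On the wire with 10% overhead: 15.453 Mbps.
25 Gbps = 25,000 Mbps; 25,000 / 15.453 = 1617.83 → 1617 viewers.

1617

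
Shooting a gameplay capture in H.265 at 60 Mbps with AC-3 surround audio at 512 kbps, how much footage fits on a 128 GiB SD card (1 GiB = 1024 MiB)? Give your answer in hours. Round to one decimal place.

5.0 hours

Audio: 512 kbps = 0.512 Mbps.
Total bitrate: 60 + 0.512 = 60.512 Mbps.
Capacity: 128 GiB = 1,099,512 Mb.
Recording time: 1,099,512 / 60.512 = 18,170 s ≈ 5.05 hours.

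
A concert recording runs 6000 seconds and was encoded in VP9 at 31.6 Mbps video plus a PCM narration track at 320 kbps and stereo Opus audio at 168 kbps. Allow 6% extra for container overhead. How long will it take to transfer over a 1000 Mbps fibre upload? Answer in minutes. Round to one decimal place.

Audio total: 320 + 168 = 488 kbps = 0.488 Mbps.
Total bitrate: 32.088 Mbps.
File: 32.088 Mbps × 6000 s = 192528.0 Mb.
With 6% container overhead: ×1.06. → 204079.7 Mb.
At 1000 Mbps: 204079.7 / 1000 = 204.1 s ≈ 3.4 minutes.

3.4 minutes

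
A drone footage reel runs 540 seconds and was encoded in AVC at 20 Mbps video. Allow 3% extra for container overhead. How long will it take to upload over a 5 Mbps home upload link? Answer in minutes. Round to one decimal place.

File: 20.000 Mbps × 540 s = 10800.0 Mb.
With 3% container overhead: ×1.03. → 11124.0 Mb.
At 5 Mbps: 11124.0 / 5 = 2224.8 s ≈ 37.1 minutes.

37.1 minutes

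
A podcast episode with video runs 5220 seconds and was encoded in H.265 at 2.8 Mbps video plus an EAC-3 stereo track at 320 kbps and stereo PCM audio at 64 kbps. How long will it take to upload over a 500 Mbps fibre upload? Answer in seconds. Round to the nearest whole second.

33 seconds

Audio total: 320 + 64 = 384 kbps = 0.384 Mbps.
Total bitrate: 3.184 Mbps.
File: 3.184 Mbps × 5220 s = 16620.5 Mb.
At 500 Mbps: 16620.5 / 500 = 33.2 s ≈ 33.2 seconds.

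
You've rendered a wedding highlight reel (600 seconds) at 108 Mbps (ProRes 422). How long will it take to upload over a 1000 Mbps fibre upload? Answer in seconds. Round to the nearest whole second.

65 seconds

File: 108.000 Mbps × 600 s = 64800.0 Mb.
At 1000 Mbps: 64800.0 / 1000 = 64.8 s ≈ 64.8 seconds.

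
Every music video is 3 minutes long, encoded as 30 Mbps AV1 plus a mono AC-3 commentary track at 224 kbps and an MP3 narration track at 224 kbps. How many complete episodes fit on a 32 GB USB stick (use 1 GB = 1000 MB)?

46

3 min = 180 s
Audio total: 224 + 224 = 448 kbps = 0.448 Mbps.
Total bitrate: 30.448 Mbps.
Per item: 30.448 Mbps × 180 s = 5,481 Mb = 685.1 MB.
Capacity: 32 GB = 256,000 Mb; 46.71 items → 46 complete.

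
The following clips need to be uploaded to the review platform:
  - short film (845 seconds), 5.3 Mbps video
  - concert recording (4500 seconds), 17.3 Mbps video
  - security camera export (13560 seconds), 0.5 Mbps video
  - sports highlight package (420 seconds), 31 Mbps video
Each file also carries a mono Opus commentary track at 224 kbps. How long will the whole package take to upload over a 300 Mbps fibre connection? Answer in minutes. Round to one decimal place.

5.9 minutes

Audio: 224 kbps = 0.224 Mbps.
short film: 5.524 Mbps × 845 s = 4667.8 Mb
concert recording: 17.524 Mbps × 4500 s = 78858.0 Mb
security camera export: 0.724 Mbps × 13560 s = 9817.4 Mb
sports highlight package: 31.224 Mbps × 420 s = 13114.1 Mb
Total: 106457.3 Mb = 13307.2 MB.
At 300 Mbps: 106457.3 / 300 = 355 s ≈ 5.91 minutes.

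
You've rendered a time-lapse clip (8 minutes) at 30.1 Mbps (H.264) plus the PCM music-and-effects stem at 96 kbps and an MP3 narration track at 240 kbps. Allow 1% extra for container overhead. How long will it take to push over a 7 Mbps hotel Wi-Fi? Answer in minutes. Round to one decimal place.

35.1 minutes

8 min = 480 s
Audio total: 96 + 240 = 336 kbps = 0.336 Mbps.
Total bitrate: 30.436 Mbps.
File: 30.436 Mbps × 480 s = 14609.3 Mb.
With 1% container overhead: ×1.01. → 14755.4 Mb.
At 7 Mbps: 14755.4 / 7 = 2107.9 s ≈ 35.1 minutes.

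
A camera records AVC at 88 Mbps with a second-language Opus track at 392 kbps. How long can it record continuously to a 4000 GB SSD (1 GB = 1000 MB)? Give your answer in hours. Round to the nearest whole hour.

101 hours

Audio: 392 kbps = 0.392 Mbps.
Total bitrate: 88 + 0.392 = 88.392 Mbps.
Capacity: 4000 GB = 32,000,000 Mb.
Recording time: 32,000,000 / 88.392 = 362,024 s ≈ 101 hours.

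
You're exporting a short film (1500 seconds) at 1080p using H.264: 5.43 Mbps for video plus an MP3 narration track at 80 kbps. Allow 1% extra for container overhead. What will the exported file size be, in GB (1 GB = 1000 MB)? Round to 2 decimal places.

Audio: 80 kbps = 0.080 Mbps.
Total bitrate: 5.43 + 0.080 = 5.510 Mbps.
Stream data: 5.510 Mbps × 1500 s = 8265.0 Mb.
With 1% container overhead: ×1.01.
8,348 Mb ÷ 8 = 1,043 MB → 1.043 GB.

1.04 GB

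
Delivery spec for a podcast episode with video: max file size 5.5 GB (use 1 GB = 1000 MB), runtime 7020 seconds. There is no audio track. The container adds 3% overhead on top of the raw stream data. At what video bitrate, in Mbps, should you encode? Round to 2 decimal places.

Budget: 5.5 GB = 44000.0 Mb.
Stream payload after overhead: 44000.0 / 1.03 = 42718.4 Mb.
Total bitrate budget: 42718.4 Mb / 7020 s = 6.085 Mbps.

6.09 Mbps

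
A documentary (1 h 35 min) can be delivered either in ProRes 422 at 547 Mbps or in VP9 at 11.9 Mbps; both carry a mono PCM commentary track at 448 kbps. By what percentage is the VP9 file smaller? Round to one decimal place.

1 h 35 min = 95 min = 5700 s
Audio: 448 kbps = 0.448 Mbps.
ProRes 422: 547.448 Mbps × 5700 s = 3120453.6 Mb = 390.057 GB.
VP9: 12.348 Mbps × 5700 s = 70383.6 Mb = 8.798 GB.
Reduction: (1 − 8.798/390.057) × 100 = 97.74%.

97.7%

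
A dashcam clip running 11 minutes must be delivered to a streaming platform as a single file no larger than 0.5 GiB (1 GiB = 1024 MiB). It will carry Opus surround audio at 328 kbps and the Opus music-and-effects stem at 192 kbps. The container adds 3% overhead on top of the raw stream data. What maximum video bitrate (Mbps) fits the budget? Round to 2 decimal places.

5.80 Mbps

Budget: 0.5 GiB = 4295.0 Mb.
Stream payload after overhead: 4295.0 / 1.03 = 4169.9 Mb.
11 min = 660 s
Total bitrate budget: 4169.9 Mb / 660 s = 6.318 Mbps.
Audio total: 328 + 192 = 520 kbps = 0.520 Mbps.
Video: 6.318 − 0.520 = 5.798 Mbps.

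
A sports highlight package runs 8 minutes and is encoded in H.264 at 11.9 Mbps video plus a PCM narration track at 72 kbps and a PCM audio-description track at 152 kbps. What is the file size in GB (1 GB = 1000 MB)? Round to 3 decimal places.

0.727 GB

8 min = 480 s
Audio total: 72 + 152 = 224 kbps = 0.224 Mbps.
Total bitrate: 11.9 + 0.224 = 12.124 Mbps.
Stream data: 12.124 Mbps × 480 s = 5819.5 Mb.
5,820 Mb ÷ 8 = 727.4 MB → 0.7274 GB.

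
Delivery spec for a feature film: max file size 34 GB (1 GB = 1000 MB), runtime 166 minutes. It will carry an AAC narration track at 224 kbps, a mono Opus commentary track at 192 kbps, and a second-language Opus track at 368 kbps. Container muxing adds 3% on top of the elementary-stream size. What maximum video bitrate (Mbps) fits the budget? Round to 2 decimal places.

Budget: 34 GB = 272000.0 Mb.
Stream payload after overhead: 272000.0 / 1.03 = 264077.7 Mb.
166 min = 9960 s
Total bitrate budget: 264077.7 Mb / 9960 s = 26.514 Mbps.
Audio total: 224 + 192 + 368 = 784 kbps = 0.784 Mbps.
Video: 26.514 − 0.784 = 25.730 Mbps.

25.73 Mbps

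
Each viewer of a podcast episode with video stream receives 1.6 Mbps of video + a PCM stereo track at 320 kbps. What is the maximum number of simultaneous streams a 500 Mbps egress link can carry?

260

Audio: 320 kbps = 0.320 Mbps.
Per-viewer media rate: 1.920 Mbps.
500 Mbps = 500.0 Mbps; 500.0 / 1.920 = 260.42 → 260 viewers.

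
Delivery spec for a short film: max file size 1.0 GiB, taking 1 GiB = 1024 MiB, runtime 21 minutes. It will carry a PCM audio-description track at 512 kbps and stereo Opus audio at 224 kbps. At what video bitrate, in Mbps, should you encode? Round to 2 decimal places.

Budget: 1.0 GiB = 8589.9 Mb.
21 min = 1260 s
Total bitrate budget: 8589.9 Mb / 1260 s = 6.817 Mbps.
Audio total: 512 + 224 = 736 kbps = 0.736 Mbps.
Video: 6.817 − 0.736 = 6.081 Mbps.

6.08 Mbps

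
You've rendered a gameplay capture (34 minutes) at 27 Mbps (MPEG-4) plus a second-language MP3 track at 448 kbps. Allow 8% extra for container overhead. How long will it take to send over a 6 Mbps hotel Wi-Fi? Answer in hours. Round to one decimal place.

34 min = 2040 s
Audio: 448 kbps = 0.448 Mbps.
Total bitrate: 27.448 Mbps.
File: 27.448 Mbps × 2040 s = 55993.9 Mb.
With 8% container overhead: ×1.08. → 60473.4 Mb.
At 6 Mbps: 60473.4 / 6 = 10078.9 s ≈ 2.8 hours.

2.8 hours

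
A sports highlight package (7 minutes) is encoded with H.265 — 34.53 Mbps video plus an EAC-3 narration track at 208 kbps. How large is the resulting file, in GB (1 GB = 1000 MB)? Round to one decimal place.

1.8 GB

7 min = 420 s
Audio: 208 kbps = 0.208 Mbps.
Total bitrate: 34.53 + 0.208 = 34.738 Mbps.
Stream data: 34.738 Mbps × 420 s = 14590.0 Mb.
14,590 Mb ÷ 8 = 1,824 MB → 1.824 GB.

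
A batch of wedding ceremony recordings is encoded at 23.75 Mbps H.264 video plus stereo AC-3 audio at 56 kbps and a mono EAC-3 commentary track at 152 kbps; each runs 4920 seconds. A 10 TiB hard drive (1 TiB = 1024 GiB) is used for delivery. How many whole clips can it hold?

746

Audio total: 56 + 152 = 208 kbps = 0.208 Mbps.
Total bitrate: 23.958 Mbps.
Per item: 23.958 Mbps × 4920 s = 117,873 Mb = 14,734 MB.
Capacity: 10 TiB = 87,960,930 Mb; 746.23 items → 746 complete.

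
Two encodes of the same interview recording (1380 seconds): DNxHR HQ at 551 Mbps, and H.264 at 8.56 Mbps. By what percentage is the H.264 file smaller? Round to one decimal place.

DNxHR HQ: 551.000 Mbps × 1380 s = 760380.0 Mb = 95.047 GB.
H.264: 8.560 Mbps × 1380 s = 11812.8 Mb = 1.477 GB.
Reduction: (1 − 1.477/95.047) × 100 = 98.45%.

98.4%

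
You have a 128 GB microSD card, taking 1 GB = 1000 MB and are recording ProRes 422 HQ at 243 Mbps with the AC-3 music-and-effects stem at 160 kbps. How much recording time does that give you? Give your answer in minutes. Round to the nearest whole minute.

70 minutes

Audio: 160 kbps = 0.160 Mbps.
Total bitrate: 243 + 0.160 = 243.160 Mbps.
Capacity: 128 GB = 1,024,000 Mb.
Recording time: 1,024,000 / 243.160 = 4,211 s ≈ 70.2 minutes.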